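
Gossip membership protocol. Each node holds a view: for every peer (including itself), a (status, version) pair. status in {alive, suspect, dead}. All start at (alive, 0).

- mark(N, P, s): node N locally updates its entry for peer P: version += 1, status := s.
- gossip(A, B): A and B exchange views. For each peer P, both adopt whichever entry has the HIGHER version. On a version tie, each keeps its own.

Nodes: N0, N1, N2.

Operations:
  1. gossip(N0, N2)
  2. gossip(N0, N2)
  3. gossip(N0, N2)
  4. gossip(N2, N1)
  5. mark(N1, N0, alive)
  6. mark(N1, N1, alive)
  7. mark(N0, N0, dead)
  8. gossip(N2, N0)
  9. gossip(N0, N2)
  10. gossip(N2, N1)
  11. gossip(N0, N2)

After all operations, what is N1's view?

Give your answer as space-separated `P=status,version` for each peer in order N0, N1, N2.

Answer: N0=alive,1 N1=alive,1 N2=alive,0

Derivation:
Op 1: gossip N0<->N2 -> N0.N0=(alive,v0) N0.N1=(alive,v0) N0.N2=(alive,v0) | N2.N0=(alive,v0) N2.N1=(alive,v0) N2.N2=(alive,v0)
Op 2: gossip N0<->N2 -> N0.N0=(alive,v0) N0.N1=(alive,v0) N0.N2=(alive,v0) | N2.N0=(alive,v0) N2.N1=(alive,v0) N2.N2=(alive,v0)
Op 3: gossip N0<->N2 -> N0.N0=(alive,v0) N0.N1=(alive,v0) N0.N2=(alive,v0) | N2.N0=(alive,v0) N2.N1=(alive,v0) N2.N2=(alive,v0)
Op 4: gossip N2<->N1 -> N2.N0=(alive,v0) N2.N1=(alive,v0) N2.N2=(alive,v0) | N1.N0=(alive,v0) N1.N1=(alive,v0) N1.N2=(alive,v0)
Op 5: N1 marks N0=alive -> (alive,v1)
Op 6: N1 marks N1=alive -> (alive,v1)
Op 7: N0 marks N0=dead -> (dead,v1)
Op 8: gossip N2<->N0 -> N2.N0=(dead,v1) N2.N1=(alive,v0) N2.N2=(alive,v0) | N0.N0=(dead,v1) N0.N1=(alive,v0) N0.N2=(alive,v0)
Op 9: gossip N0<->N2 -> N0.N0=(dead,v1) N0.N1=(alive,v0) N0.N2=(alive,v0) | N2.N0=(dead,v1) N2.N1=(alive,v0) N2.N2=(alive,v0)
Op 10: gossip N2<->N1 -> N2.N0=(dead,v1) N2.N1=(alive,v1) N2.N2=(alive,v0) | N1.N0=(alive,v1) N1.N1=(alive,v1) N1.N2=(alive,v0)
Op 11: gossip N0<->N2 -> N0.N0=(dead,v1) N0.N1=(alive,v1) N0.N2=(alive,v0) | N2.N0=(dead,v1) N2.N1=(alive,v1) N2.N2=(alive,v0)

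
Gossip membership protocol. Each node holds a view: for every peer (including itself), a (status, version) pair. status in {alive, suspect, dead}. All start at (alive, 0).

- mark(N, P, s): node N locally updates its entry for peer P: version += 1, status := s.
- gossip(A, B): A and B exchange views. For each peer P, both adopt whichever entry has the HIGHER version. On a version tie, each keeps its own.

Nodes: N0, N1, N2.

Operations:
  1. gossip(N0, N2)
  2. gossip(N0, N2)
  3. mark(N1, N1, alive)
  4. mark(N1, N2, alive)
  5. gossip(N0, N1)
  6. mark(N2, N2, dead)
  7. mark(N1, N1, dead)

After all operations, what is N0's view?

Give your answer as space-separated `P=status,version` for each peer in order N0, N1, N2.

Op 1: gossip N0<->N2 -> N0.N0=(alive,v0) N0.N1=(alive,v0) N0.N2=(alive,v0) | N2.N0=(alive,v0) N2.N1=(alive,v0) N2.N2=(alive,v0)
Op 2: gossip N0<->N2 -> N0.N0=(alive,v0) N0.N1=(alive,v0) N0.N2=(alive,v0) | N2.N0=(alive,v0) N2.N1=(alive,v0) N2.N2=(alive,v0)
Op 3: N1 marks N1=alive -> (alive,v1)
Op 4: N1 marks N2=alive -> (alive,v1)
Op 5: gossip N0<->N1 -> N0.N0=(alive,v0) N0.N1=(alive,v1) N0.N2=(alive,v1) | N1.N0=(alive,v0) N1.N1=(alive,v1) N1.N2=(alive,v1)
Op 6: N2 marks N2=dead -> (dead,v1)
Op 7: N1 marks N1=dead -> (dead,v2)

Answer: N0=alive,0 N1=alive,1 N2=alive,1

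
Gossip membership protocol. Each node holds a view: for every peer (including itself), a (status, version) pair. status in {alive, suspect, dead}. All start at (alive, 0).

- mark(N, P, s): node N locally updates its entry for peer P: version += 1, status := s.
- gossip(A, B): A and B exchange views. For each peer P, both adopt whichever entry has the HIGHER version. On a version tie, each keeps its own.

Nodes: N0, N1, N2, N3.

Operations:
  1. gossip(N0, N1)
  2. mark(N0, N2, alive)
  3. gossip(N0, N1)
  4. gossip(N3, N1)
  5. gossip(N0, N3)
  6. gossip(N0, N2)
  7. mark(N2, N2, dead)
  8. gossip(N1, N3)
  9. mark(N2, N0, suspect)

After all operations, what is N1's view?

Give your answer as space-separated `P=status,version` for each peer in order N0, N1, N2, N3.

Op 1: gossip N0<->N1 -> N0.N0=(alive,v0) N0.N1=(alive,v0) N0.N2=(alive,v0) N0.N3=(alive,v0) | N1.N0=(alive,v0) N1.N1=(alive,v0) N1.N2=(alive,v0) N1.N3=(alive,v0)
Op 2: N0 marks N2=alive -> (alive,v1)
Op 3: gossip N0<->N1 -> N0.N0=(alive,v0) N0.N1=(alive,v0) N0.N2=(alive,v1) N0.N3=(alive,v0) | N1.N0=(alive,v0) N1.N1=(alive,v0) N1.N2=(alive,v1) N1.N3=(alive,v0)
Op 4: gossip N3<->N1 -> N3.N0=(alive,v0) N3.N1=(alive,v0) N3.N2=(alive,v1) N3.N3=(alive,v0) | N1.N0=(alive,v0) N1.N1=(alive,v0) N1.N2=(alive,v1) N1.N3=(alive,v0)
Op 5: gossip N0<->N3 -> N0.N0=(alive,v0) N0.N1=(alive,v0) N0.N2=(alive,v1) N0.N3=(alive,v0) | N3.N0=(alive,v0) N3.N1=(alive,v0) N3.N2=(alive,v1) N3.N3=(alive,v0)
Op 6: gossip N0<->N2 -> N0.N0=(alive,v0) N0.N1=(alive,v0) N0.N2=(alive,v1) N0.N3=(alive,v0) | N2.N0=(alive,v0) N2.N1=(alive,v0) N2.N2=(alive,v1) N2.N3=(alive,v0)
Op 7: N2 marks N2=dead -> (dead,v2)
Op 8: gossip N1<->N3 -> N1.N0=(alive,v0) N1.N1=(alive,v0) N1.N2=(alive,v1) N1.N3=(alive,v0) | N3.N0=(alive,v0) N3.N1=(alive,v0) N3.N2=(alive,v1) N3.N3=(alive,v0)
Op 9: N2 marks N0=suspect -> (suspect,v1)

Answer: N0=alive,0 N1=alive,0 N2=alive,1 N3=alive,0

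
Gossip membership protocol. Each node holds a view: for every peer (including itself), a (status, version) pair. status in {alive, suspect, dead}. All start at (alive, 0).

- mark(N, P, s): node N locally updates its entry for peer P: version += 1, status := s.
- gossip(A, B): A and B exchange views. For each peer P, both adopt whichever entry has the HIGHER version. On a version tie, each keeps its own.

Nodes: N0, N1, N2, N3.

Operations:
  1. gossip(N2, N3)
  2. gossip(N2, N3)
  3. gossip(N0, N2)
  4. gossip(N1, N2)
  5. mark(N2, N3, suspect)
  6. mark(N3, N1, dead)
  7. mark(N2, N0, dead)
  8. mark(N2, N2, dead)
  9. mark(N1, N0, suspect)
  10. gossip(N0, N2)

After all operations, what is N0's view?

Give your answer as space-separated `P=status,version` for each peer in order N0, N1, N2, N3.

Answer: N0=dead,1 N1=alive,0 N2=dead,1 N3=suspect,1

Derivation:
Op 1: gossip N2<->N3 -> N2.N0=(alive,v0) N2.N1=(alive,v0) N2.N2=(alive,v0) N2.N3=(alive,v0) | N3.N0=(alive,v0) N3.N1=(alive,v0) N3.N2=(alive,v0) N3.N3=(alive,v0)
Op 2: gossip N2<->N3 -> N2.N0=(alive,v0) N2.N1=(alive,v0) N2.N2=(alive,v0) N2.N3=(alive,v0) | N3.N0=(alive,v0) N3.N1=(alive,v0) N3.N2=(alive,v0) N3.N3=(alive,v0)
Op 3: gossip N0<->N2 -> N0.N0=(alive,v0) N0.N1=(alive,v0) N0.N2=(alive,v0) N0.N3=(alive,v0) | N2.N0=(alive,v0) N2.N1=(alive,v0) N2.N2=(alive,v0) N2.N3=(alive,v0)
Op 4: gossip N1<->N2 -> N1.N0=(alive,v0) N1.N1=(alive,v0) N1.N2=(alive,v0) N1.N3=(alive,v0) | N2.N0=(alive,v0) N2.N1=(alive,v0) N2.N2=(alive,v0) N2.N3=(alive,v0)
Op 5: N2 marks N3=suspect -> (suspect,v1)
Op 6: N3 marks N1=dead -> (dead,v1)
Op 7: N2 marks N0=dead -> (dead,v1)
Op 8: N2 marks N2=dead -> (dead,v1)
Op 9: N1 marks N0=suspect -> (suspect,v1)
Op 10: gossip N0<->N2 -> N0.N0=(dead,v1) N0.N1=(alive,v0) N0.N2=(dead,v1) N0.N3=(suspect,v1) | N2.N0=(dead,v1) N2.N1=(alive,v0) N2.N2=(dead,v1) N2.N3=(suspect,v1)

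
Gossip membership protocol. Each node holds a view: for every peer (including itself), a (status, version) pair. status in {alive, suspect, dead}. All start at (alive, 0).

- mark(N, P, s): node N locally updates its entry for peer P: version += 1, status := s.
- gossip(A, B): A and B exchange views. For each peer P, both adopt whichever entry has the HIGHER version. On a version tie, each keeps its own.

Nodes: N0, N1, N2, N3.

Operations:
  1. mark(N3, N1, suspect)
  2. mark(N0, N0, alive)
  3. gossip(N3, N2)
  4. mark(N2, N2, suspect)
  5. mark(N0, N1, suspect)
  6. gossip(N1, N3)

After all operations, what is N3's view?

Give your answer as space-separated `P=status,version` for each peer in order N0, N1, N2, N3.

Answer: N0=alive,0 N1=suspect,1 N2=alive,0 N3=alive,0

Derivation:
Op 1: N3 marks N1=suspect -> (suspect,v1)
Op 2: N0 marks N0=alive -> (alive,v1)
Op 3: gossip N3<->N2 -> N3.N0=(alive,v0) N3.N1=(suspect,v1) N3.N2=(alive,v0) N3.N3=(alive,v0) | N2.N0=(alive,v0) N2.N1=(suspect,v1) N2.N2=(alive,v0) N2.N3=(alive,v0)
Op 4: N2 marks N2=suspect -> (suspect,v1)
Op 5: N0 marks N1=suspect -> (suspect,v1)
Op 6: gossip N1<->N3 -> N1.N0=(alive,v0) N1.N1=(suspect,v1) N1.N2=(alive,v0) N1.N3=(alive,v0) | N3.N0=(alive,v0) N3.N1=(suspect,v1) N3.N2=(alive,v0) N3.N3=(alive,v0)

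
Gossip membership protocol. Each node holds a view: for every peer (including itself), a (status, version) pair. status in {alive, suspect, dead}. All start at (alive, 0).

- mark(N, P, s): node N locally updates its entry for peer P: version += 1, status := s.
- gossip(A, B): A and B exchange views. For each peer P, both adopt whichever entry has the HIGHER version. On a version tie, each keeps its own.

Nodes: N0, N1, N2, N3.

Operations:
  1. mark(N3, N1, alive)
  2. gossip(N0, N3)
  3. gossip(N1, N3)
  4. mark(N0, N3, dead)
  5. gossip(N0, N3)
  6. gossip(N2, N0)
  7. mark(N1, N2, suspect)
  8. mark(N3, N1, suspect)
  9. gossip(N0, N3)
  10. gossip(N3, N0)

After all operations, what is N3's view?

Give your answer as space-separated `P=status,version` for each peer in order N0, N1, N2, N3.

Op 1: N3 marks N1=alive -> (alive,v1)
Op 2: gossip N0<->N3 -> N0.N0=(alive,v0) N0.N1=(alive,v1) N0.N2=(alive,v0) N0.N3=(alive,v0) | N3.N0=(alive,v0) N3.N1=(alive,v1) N3.N2=(alive,v0) N3.N3=(alive,v0)
Op 3: gossip N1<->N3 -> N1.N0=(alive,v0) N1.N1=(alive,v1) N1.N2=(alive,v0) N1.N3=(alive,v0) | N3.N0=(alive,v0) N3.N1=(alive,v1) N3.N2=(alive,v0) N3.N3=(alive,v0)
Op 4: N0 marks N3=dead -> (dead,v1)
Op 5: gossip N0<->N3 -> N0.N0=(alive,v0) N0.N1=(alive,v1) N0.N2=(alive,v0) N0.N3=(dead,v1) | N3.N0=(alive,v0) N3.N1=(alive,v1) N3.N2=(alive,v0) N3.N3=(dead,v1)
Op 6: gossip N2<->N0 -> N2.N0=(alive,v0) N2.N1=(alive,v1) N2.N2=(alive,v0) N2.N3=(dead,v1) | N0.N0=(alive,v0) N0.N1=(alive,v1) N0.N2=(alive,v0) N0.N3=(dead,v1)
Op 7: N1 marks N2=suspect -> (suspect,v1)
Op 8: N3 marks N1=suspect -> (suspect,v2)
Op 9: gossip N0<->N3 -> N0.N0=(alive,v0) N0.N1=(suspect,v2) N0.N2=(alive,v0) N0.N3=(dead,v1) | N3.N0=(alive,v0) N3.N1=(suspect,v2) N3.N2=(alive,v0) N3.N3=(dead,v1)
Op 10: gossip N3<->N0 -> N3.N0=(alive,v0) N3.N1=(suspect,v2) N3.N2=(alive,v0) N3.N3=(dead,v1) | N0.N0=(alive,v0) N0.N1=(suspect,v2) N0.N2=(alive,v0) N0.N3=(dead,v1)

Answer: N0=alive,0 N1=suspect,2 N2=alive,0 N3=dead,1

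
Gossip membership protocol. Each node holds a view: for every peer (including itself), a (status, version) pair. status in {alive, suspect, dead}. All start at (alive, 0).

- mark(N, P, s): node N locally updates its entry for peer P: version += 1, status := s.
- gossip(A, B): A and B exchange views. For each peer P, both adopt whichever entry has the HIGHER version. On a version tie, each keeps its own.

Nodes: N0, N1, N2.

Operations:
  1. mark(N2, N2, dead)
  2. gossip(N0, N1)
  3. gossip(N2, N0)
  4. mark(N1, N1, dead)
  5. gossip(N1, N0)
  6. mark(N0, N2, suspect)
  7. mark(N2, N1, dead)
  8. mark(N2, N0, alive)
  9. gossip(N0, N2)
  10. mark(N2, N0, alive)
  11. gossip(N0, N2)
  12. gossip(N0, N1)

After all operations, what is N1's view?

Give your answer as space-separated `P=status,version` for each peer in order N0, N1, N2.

Answer: N0=alive,2 N1=dead,1 N2=suspect,2

Derivation:
Op 1: N2 marks N2=dead -> (dead,v1)
Op 2: gossip N0<->N1 -> N0.N0=(alive,v0) N0.N1=(alive,v0) N0.N2=(alive,v0) | N1.N0=(alive,v0) N1.N1=(alive,v0) N1.N2=(alive,v0)
Op 3: gossip N2<->N0 -> N2.N0=(alive,v0) N2.N1=(alive,v0) N2.N2=(dead,v1) | N0.N0=(alive,v0) N0.N1=(alive,v0) N0.N2=(dead,v1)
Op 4: N1 marks N1=dead -> (dead,v1)
Op 5: gossip N1<->N0 -> N1.N0=(alive,v0) N1.N1=(dead,v1) N1.N2=(dead,v1) | N0.N0=(alive,v0) N0.N1=(dead,v1) N0.N2=(dead,v1)
Op 6: N0 marks N2=suspect -> (suspect,v2)
Op 7: N2 marks N1=dead -> (dead,v1)
Op 8: N2 marks N0=alive -> (alive,v1)
Op 9: gossip N0<->N2 -> N0.N0=(alive,v1) N0.N1=(dead,v1) N0.N2=(suspect,v2) | N2.N0=(alive,v1) N2.N1=(dead,v1) N2.N2=(suspect,v2)
Op 10: N2 marks N0=alive -> (alive,v2)
Op 11: gossip N0<->N2 -> N0.N0=(alive,v2) N0.N1=(dead,v1) N0.N2=(suspect,v2) | N2.N0=(alive,v2) N2.N1=(dead,v1) N2.N2=(suspect,v2)
Op 12: gossip N0<->N1 -> N0.N0=(alive,v2) N0.N1=(dead,v1) N0.N2=(suspect,v2) | N1.N0=(alive,v2) N1.N1=(dead,v1) N1.N2=(suspect,v2)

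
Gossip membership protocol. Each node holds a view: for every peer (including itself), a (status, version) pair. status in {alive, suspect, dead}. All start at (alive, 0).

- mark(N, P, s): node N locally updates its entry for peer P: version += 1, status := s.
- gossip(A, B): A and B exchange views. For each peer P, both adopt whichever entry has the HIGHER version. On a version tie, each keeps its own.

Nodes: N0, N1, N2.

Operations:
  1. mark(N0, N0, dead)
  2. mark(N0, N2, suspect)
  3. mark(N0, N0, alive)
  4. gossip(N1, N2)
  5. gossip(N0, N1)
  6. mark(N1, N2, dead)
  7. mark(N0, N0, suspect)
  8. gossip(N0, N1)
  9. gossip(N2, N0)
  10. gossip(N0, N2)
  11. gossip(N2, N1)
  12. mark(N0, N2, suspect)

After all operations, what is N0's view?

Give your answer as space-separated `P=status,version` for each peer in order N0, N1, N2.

Answer: N0=suspect,3 N1=alive,0 N2=suspect,3

Derivation:
Op 1: N0 marks N0=dead -> (dead,v1)
Op 2: N0 marks N2=suspect -> (suspect,v1)
Op 3: N0 marks N0=alive -> (alive,v2)
Op 4: gossip N1<->N2 -> N1.N0=(alive,v0) N1.N1=(alive,v0) N1.N2=(alive,v0) | N2.N0=(alive,v0) N2.N1=(alive,v0) N2.N2=(alive,v0)
Op 5: gossip N0<->N1 -> N0.N0=(alive,v2) N0.N1=(alive,v0) N0.N2=(suspect,v1) | N1.N0=(alive,v2) N1.N1=(alive,v0) N1.N2=(suspect,v1)
Op 6: N1 marks N2=dead -> (dead,v2)
Op 7: N0 marks N0=suspect -> (suspect,v3)
Op 8: gossip N0<->N1 -> N0.N0=(suspect,v3) N0.N1=(alive,v0) N0.N2=(dead,v2) | N1.N0=(suspect,v3) N1.N1=(alive,v0) N1.N2=(dead,v2)
Op 9: gossip N2<->N0 -> N2.N0=(suspect,v3) N2.N1=(alive,v0) N2.N2=(dead,v2) | N0.N0=(suspect,v3) N0.N1=(alive,v0) N0.N2=(dead,v2)
Op 10: gossip N0<->N2 -> N0.N0=(suspect,v3) N0.N1=(alive,v0) N0.N2=(dead,v2) | N2.N0=(suspect,v3) N2.N1=(alive,v0) N2.N2=(dead,v2)
Op 11: gossip N2<->N1 -> N2.N0=(suspect,v3) N2.N1=(alive,v0) N2.N2=(dead,v2) | N1.N0=(suspect,v3) N1.N1=(alive,v0) N1.N2=(dead,v2)
Op 12: N0 marks N2=suspect -> (suspect,v3)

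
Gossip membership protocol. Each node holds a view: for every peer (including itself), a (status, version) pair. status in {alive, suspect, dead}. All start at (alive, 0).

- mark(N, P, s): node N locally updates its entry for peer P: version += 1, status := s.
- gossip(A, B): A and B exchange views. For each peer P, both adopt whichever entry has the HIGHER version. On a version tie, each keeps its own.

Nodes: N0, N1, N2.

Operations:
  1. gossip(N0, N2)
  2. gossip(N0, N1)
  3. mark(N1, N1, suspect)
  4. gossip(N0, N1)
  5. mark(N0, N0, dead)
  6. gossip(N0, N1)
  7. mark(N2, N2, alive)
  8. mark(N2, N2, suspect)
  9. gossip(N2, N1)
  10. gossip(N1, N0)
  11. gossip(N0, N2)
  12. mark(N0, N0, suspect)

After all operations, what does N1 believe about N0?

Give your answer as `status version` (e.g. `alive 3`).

Answer: dead 1

Derivation:
Op 1: gossip N0<->N2 -> N0.N0=(alive,v0) N0.N1=(alive,v0) N0.N2=(alive,v0) | N2.N0=(alive,v0) N2.N1=(alive,v0) N2.N2=(alive,v0)
Op 2: gossip N0<->N1 -> N0.N0=(alive,v0) N0.N1=(alive,v0) N0.N2=(alive,v0) | N1.N0=(alive,v0) N1.N1=(alive,v0) N1.N2=(alive,v0)
Op 3: N1 marks N1=suspect -> (suspect,v1)
Op 4: gossip N0<->N1 -> N0.N0=(alive,v0) N0.N1=(suspect,v1) N0.N2=(alive,v0) | N1.N0=(alive,v0) N1.N1=(suspect,v1) N1.N2=(alive,v0)
Op 5: N0 marks N0=dead -> (dead,v1)
Op 6: gossip N0<->N1 -> N0.N0=(dead,v1) N0.N1=(suspect,v1) N0.N2=(alive,v0) | N1.N0=(dead,v1) N1.N1=(suspect,v1) N1.N2=(alive,v0)
Op 7: N2 marks N2=alive -> (alive,v1)
Op 8: N2 marks N2=suspect -> (suspect,v2)
Op 9: gossip N2<->N1 -> N2.N0=(dead,v1) N2.N1=(suspect,v1) N2.N2=(suspect,v2) | N1.N0=(dead,v1) N1.N1=(suspect,v1) N1.N2=(suspect,v2)
Op 10: gossip N1<->N0 -> N1.N0=(dead,v1) N1.N1=(suspect,v1) N1.N2=(suspect,v2) | N0.N0=(dead,v1) N0.N1=(suspect,v1) N0.N2=(suspect,v2)
Op 11: gossip N0<->N2 -> N0.N0=(dead,v1) N0.N1=(suspect,v1) N0.N2=(suspect,v2) | N2.N0=(dead,v1) N2.N1=(suspect,v1) N2.N2=(suspect,v2)
Op 12: N0 marks N0=suspect -> (suspect,v2)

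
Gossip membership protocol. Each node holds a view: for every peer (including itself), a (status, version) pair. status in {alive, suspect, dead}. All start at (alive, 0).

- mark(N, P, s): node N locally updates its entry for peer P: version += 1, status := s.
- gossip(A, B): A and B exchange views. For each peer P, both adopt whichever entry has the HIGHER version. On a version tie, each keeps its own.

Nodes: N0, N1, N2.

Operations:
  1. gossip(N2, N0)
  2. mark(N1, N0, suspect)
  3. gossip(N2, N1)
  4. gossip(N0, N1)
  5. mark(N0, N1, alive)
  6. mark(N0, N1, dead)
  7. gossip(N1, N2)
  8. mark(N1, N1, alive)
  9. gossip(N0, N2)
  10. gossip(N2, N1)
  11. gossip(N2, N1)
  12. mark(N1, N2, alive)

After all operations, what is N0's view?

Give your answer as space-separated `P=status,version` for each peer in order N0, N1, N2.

Answer: N0=suspect,1 N1=dead,2 N2=alive,0

Derivation:
Op 1: gossip N2<->N0 -> N2.N0=(alive,v0) N2.N1=(alive,v0) N2.N2=(alive,v0) | N0.N0=(alive,v0) N0.N1=(alive,v0) N0.N2=(alive,v0)
Op 2: N1 marks N0=suspect -> (suspect,v1)
Op 3: gossip N2<->N1 -> N2.N0=(suspect,v1) N2.N1=(alive,v0) N2.N2=(alive,v0) | N1.N0=(suspect,v1) N1.N1=(alive,v0) N1.N2=(alive,v0)
Op 4: gossip N0<->N1 -> N0.N0=(suspect,v1) N0.N1=(alive,v0) N0.N2=(alive,v0) | N1.N0=(suspect,v1) N1.N1=(alive,v0) N1.N2=(alive,v0)
Op 5: N0 marks N1=alive -> (alive,v1)
Op 6: N0 marks N1=dead -> (dead,v2)
Op 7: gossip N1<->N2 -> N1.N0=(suspect,v1) N1.N1=(alive,v0) N1.N2=(alive,v0) | N2.N0=(suspect,v1) N2.N1=(alive,v0) N2.N2=(alive,v0)
Op 8: N1 marks N1=alive -> (alive,v1)
Op 9: gossip N0<->N2 -> N0.N0=(suspect,v1) N0.N1=(dead,v2) N0.N2=(alive,v0) | N2.N0=(suspect,v1) N2.N1=(dead,v2) N2.N2=(alive,v0)
Op 10: gossip N2<->N1 -> N2.N0=(suspect,v1) N2.N1=(dead,v2) N2.N2=(alive,v0) | N1.N0=(suspect,v1) N1.N1=(dead,v2) N1.N2=(alive,v0)
Op 11: gossip N2<->N1 -> N2.N0=(suspect,v1) N2.N1=(dead,v2) N2.N2=(alive,v0) | N1.N0=(suspect,v1) N1.N1=(dead,v2) N1.N2=(alive,v0)
Op 12: N1 marks N2=alive -> (alive,v1)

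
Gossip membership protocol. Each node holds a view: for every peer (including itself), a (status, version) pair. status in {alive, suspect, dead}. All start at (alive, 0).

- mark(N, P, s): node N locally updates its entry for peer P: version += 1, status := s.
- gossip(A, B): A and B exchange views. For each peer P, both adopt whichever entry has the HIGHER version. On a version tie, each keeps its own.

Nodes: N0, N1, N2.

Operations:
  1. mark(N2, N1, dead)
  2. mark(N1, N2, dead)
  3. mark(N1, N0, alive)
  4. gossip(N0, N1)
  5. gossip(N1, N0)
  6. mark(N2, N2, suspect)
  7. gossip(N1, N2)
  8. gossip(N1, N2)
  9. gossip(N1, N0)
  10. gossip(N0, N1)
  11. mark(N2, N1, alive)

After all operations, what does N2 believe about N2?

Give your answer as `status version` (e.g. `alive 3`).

Op 1: N2 marks N1=dead -> (dead,v1)
Op 2: N1 marks N2=dead -> (dead,v1)
Op 3: N1 marks N0=alive -> (alive,v1)
Op 4: gossip N0<->N1 -> N0.N0=(alive,v1) N0.N1=(alive,v0) N0.N2=(dead,v1) | N1.N0=(alive,v1) N1.N1=(alive,v0) N1.N2=(dead,v1)
Op 5: gossip N1<->N0 -> N1.N0=(alive,v1) N1.N1=(alive,v0) N1.N2=(dead,v1) | N0.N0=(alive,v1) N0.N1=(alive,v0) N0.N2=(dead,v1)
Op 6: N2 marks N2=suspect -> (suspect,v1)
Op 7: gossip N1<->N2 -> N1.N0=(alive,v1) N1.N1=(dead,v1) N1.N2=(dead,v1) | N2.N0=(alive,v1) N2.N1=(dead,v1) N2.N2=(suspect,v1)
Op 8: gossip N1<->N2 -> N1.N0=(alive,v1) N1.N1=(dead,v1) N1.N2=(dead,v1) | N2.N0=(alive,v1) N2.N1=(dead,v1) N2.N2=(suspect,v1)
Op 9: gossip N1<->N0 -> N1.N0=(alive,v1) N1.N1=(dead,v1) N1.N2=(dead,v1) | N0.N0=(alive,v1) N0.N1=(dead,v1) N0.N2=(dead,v1)
Op 10: gossip N0<->N1 -> N0.N0=(alive,v1) N0.N1=(dead,v1) N0.N2=(dead,v1) | N1.N0=(alive,v1) N1.N1=(dead,v1) N1.N2=(dead,v1)
Op 11: N2 marks N1=alive -> (alive,v2)

Answer: suspect 1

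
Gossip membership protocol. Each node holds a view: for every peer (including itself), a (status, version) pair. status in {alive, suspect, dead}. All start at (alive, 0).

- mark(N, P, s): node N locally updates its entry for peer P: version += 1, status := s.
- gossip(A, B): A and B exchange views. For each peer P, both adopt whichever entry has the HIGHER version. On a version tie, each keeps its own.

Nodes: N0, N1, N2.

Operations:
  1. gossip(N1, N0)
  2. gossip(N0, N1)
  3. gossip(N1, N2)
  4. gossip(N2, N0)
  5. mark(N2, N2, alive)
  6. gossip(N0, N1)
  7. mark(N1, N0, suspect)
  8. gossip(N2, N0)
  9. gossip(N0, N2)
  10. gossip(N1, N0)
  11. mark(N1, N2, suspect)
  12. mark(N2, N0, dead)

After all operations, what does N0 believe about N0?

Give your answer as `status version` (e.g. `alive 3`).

Op 1: gossip N1<->N0 -> N1.N0=(alive,v0) N1.N1=(alive,v0) N1.N2=(alive,v0) | N0.N0=(alive,v0) N0.N1=(alive,v0) N0.N2=(alive,v0)
Op 2: gossip N0<->N1 -> N0.N0=(alive,v0) N0.N1=(alive,v0) N0.N2=(alive,v0) | N1.N0=(alive,v0) N1.N1=(alive,v0) N1.N2=(alive,v0)
Op 3: gossip N1<->N2 -> N1.N0=(alive,v0) N1.N1=(alive,v0) N1.N2=(alive,v0) | N2.N0=(alive,v0) N2.N1=(alive,v0) N2.N2=(alive,v0)
Op 4: gossip N2<->N0 -> N2.N0=(alive,v0) N2.N1=(alive,v0) N2.N2=(alive,v0) | N0.N0=(alive,v0) N0.N1=(alive,v0) N0.N2=(alive,v0)
Op 5: N2 marks N2=alive -> (alive,v1)
Op 6: gossip N0<->N1 -> N0.N0=(alive,v0) N0.N1=(alive,v0) N0.N2=(alive,v0) | N1.N0=(alive,v0) N1.N1=(alive,v0) N1.N2=(alive,v0)
Op 7: N1 marks N0=suspect -> (suspect,v1)
Op 8: gossip N2<->N0 -> N2.N0=(alive,v0) N2.N1=(alive,v0) N2.N2=(alive,v1) | N0.N0=(alive,v0) N0.N1=(alive,v0) N0.N2=(alive,v1)
Op 9: gossip N0<->N2 -> N0.N0=(alive,v0) N0.N1=(alive,v0) N0.N2=(alive,v1) | N2.N0=(alive,v0) N2.N1=(alive,v0) N2.N2=(alive,v1)
Op 10: gossip N1<->N0 -> N1.N0=(suspect,v1) N1.N1=(alive,v0) N1.N2=(alive,v1) | N0.N0=(suspect,v1) N0.N1=(alive,v0) N0.N2=(alive,v1)
Op 11: N1 marks N2=suspect -> (suspect,v2)
Op 12: N2 marks N0=dead -> (dead,v1)

Answer: suspect 1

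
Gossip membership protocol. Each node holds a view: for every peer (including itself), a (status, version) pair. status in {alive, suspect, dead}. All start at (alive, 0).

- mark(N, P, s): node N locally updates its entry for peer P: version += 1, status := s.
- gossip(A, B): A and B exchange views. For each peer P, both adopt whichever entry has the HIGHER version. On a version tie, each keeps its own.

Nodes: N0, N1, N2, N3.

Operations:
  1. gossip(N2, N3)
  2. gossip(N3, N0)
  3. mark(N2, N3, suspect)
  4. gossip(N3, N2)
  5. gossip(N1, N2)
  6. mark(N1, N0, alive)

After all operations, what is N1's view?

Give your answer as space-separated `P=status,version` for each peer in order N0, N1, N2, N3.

Op 1: gossip N2<->N3 -> N2.N0=(alive,v0) N2.N1=(alive,v0) N2.N2=(alive,v0) N2.N3=(alive,v0) | N3.N0=(alive,v0) N3.N1=(alive,v0) N3.N2=(alive,v0) N3.N3=(alive,v0)
Op 2: gossip N3<->N0 -> N3.N0=(alive,v0) N3.N1=(alive,v0) N3.N2=(alive,v0) N3.N3=(alive,v0) | N0.N0=(alive,v0) N0.N1=(alive,v0) N0.N2=(alive,v0) N0.N3=(alive,v0)
Op 3: N2 marks N3=suspect -> (suspect,v1)
Op 4: gossip N3<->N2 -> N3.N0=(alive,v0) N3.N1=(alive,v0) N3.N2=(alive,v0) N3.N3=(suspect,v1) | N2.N0=(alive,v0) N2.N1=(alive,v0) N2.N2=(alive,v0) N2.N3=(suspect,v1)
Op 5: gossip N1<->N2 -> N1.N0=(alive,v0) N1.N1=(alive,v0) N1.N2=(alive,v0) N1.N3=(suspect,v1) | N2.N0=(alive,v0) N2.N1=(alive,v0) N2.N2=(alive,v0) N2.N3=(suspect,v1)
Op 6: N1 marks N0=alive -> (alive,v1)

Answer: N0=alive,1 N1=alive,0 N2=alive,0 N3=suspect,1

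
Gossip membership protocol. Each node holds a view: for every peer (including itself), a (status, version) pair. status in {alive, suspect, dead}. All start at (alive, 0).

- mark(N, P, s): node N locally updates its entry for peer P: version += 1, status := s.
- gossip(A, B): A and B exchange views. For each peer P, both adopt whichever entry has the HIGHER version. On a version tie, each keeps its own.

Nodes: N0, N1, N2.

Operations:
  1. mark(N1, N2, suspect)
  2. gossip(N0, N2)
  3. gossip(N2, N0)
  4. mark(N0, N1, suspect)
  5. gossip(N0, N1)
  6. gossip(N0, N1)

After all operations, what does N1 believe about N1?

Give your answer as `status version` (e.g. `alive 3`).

Answer: suspect 1

Derivation:
Op 1: N1 marks N2=suspect -> (suspect,v1)
Op 2: gossip N0<->N2 -> N0.N0=(alive,v0) N0.N1=(alive,v0) N0.N2=(alive,v0) | N2.N0=(alive,v0) N2.N1=(alive,v0) N2.N2=(alive,v0)
Op 3: gossip N2<->N0 -> N2.N0=(alive,v0) N2.N1=(alive,v0) N2.N2=(alive,v0) | N0.N0=(alive,v0) N0.N1=(alive,v0) N0.N2=(alive,v0)
Op 4: N0 marks N1=suspect -> (suspect,v1)
Op 5: gossip N0<->N1 -> N0.N0=(alive,v0) N0.N1=(suspect,v1) N0.N2=(suspect,v1) | N1.N0=(alive,v0) N1.N1=(suspect,v1) N1.N2=(suspect,v1)
Op 6: gossip N0<->N1 -> N0.N0=(alive,v0) N0.N1=(suspect,v1) N0.N2=(suspect,v1) | N1.N0=(alive,v0) N1.N1=(suspect,v1) N1.N2=(suspect,v1)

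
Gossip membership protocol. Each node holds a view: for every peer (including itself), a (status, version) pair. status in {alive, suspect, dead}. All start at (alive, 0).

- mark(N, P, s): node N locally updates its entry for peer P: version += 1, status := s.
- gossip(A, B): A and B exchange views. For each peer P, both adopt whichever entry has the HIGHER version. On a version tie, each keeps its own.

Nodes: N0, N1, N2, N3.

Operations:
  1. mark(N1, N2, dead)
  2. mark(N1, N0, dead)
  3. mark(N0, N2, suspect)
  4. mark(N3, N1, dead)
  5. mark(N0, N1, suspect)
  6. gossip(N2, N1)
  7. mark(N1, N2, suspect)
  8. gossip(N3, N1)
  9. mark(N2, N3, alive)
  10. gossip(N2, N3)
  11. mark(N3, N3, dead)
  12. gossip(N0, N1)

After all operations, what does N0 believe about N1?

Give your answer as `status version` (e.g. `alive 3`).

Op 1: N1 marks N2=dead -> (dead,v1)
Op 2: N1 marks N0=dead -> (dead,v1)
Op 3: N0 marks N2=suspect -> (suspect,v1)
Op 4: N3 marks N1=dead -> (dead,v1)
Op 5: N0 marks N1=suspect -> (suspect,v1)
Op 6: gossip N2<->N1 -> N2.N0=(dead,v1) N2.N1=(alive,v0) N2.N2=(dead,v1) N2.N3=(alive,v0) | N1.N0=(dead,v1) N1.N1=(alive,v0) N1.N2=(dead,v1) N1.N3=(alive,v0)
Op 7: N1 marks N2=suspect -> (suspect,v2)
Op 8: gossip N3<->N1 -> N3.N0=(dead,v1) N3.N1=(dead,v1) N3.N2=(suspect,v2) N3.N3=(alive,v0) | N1.N0=(dead,v1) N1.N1=(dead,v1) N1.N2=(suspect,v2) N1.N3=(alive,v0)
Op 9: N2 marks N3=alive -> (alive,v1)
Op 10: gossip N2<->N3 -> N2.N0=(dead,v1) N2.N1=(dead,v1) N2.N2=(suspect,v2) N2.N3=(alive,v1) | N3.N0=(dead,v1) N3.N1=(dead,v1) N3.N2=(suspect,v2) N3.N3=(alive,v1)
Op 11: N3 marks N3=dead -> (dead,v2)
Op 12: gossip N0<->N1 -> N0.N0=(dead,v1) N0.N1=(suspect,v1) N0.N2=(suspect,v2) N0.N3=(alive,v0) | N1.N0=(dead,v1) N1.N1=(dead,v1) N1.N2=(suspect,v2) N1.N3=(alive,v0)

Answer: suspect 1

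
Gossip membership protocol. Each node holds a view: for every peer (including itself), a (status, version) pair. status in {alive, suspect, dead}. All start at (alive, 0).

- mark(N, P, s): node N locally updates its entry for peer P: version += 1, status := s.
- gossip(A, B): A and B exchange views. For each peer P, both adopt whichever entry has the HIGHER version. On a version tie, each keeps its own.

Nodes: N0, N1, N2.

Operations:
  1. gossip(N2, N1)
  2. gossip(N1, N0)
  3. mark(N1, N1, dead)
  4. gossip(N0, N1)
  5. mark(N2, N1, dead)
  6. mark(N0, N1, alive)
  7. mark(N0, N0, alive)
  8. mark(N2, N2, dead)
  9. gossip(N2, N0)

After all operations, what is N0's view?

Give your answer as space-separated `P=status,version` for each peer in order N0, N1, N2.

Op 1: gossip N2<->N1 -> N2.N0=(alive,v0) N2.N1=(alive,v0) N2.N2=(alive,v0) | N1.N0=(alive,v0) N1.N1=(alive,v0) N1.N2=(alive,v0)
Op 2: gossip N1<->N0 -> N1.N0=(alive,v0) N1.N1=(alive,v0) N1.N2=(alive,v0) | N0.N0=(alive,v0) N0.N1=(alive,v0) N0.N2=(alive,v0)
Op 3: N1 marks N1=dead -> (dead,v1)
Op 4: gossip N0<->N1 -> N0.N0=(alive,v0) N0.N1=(dead,v1) N0.N2=(alive,v0) | N1.N0=(alive,v0) N1.N1=(dead,v1) N1.N2=(alive,v0)
Op 5: N2 marks N1=dead -> (dead,v1)
Op 6: N0 marks N1=alive -> (alive,v2)
Op 7: N0 marks N0=alive -> (alive,v1)
Op 8: N2 marks N2=dead -> (dead,v1)
Op 9: gossip N2<->N0 -> N2.N0=(alive,v1) N2.N1=(alive,v2) N2.N2=(dead,v1) | N0.N0=(alive,v1) N0.N1=(alive,v2) N0.N2=(dead,v1)

Answer: N0=alive,1 N1=alive,2 N2=dead,1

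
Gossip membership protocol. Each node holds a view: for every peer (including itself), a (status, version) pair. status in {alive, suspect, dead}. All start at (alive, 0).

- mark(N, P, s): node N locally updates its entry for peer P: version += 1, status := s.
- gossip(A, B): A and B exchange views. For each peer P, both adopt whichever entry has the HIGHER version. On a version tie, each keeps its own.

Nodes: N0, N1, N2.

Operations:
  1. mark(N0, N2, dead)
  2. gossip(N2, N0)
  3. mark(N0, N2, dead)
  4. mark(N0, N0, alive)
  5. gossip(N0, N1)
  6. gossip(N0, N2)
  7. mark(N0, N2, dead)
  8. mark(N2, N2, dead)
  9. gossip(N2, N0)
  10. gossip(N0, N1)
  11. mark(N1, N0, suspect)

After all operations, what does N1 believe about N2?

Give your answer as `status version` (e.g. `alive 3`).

Answer: dead 3

Derivation:
Op 1: N0 marks N2=dead -> (dead,v1)
Op 2: gossip N2<->N0 -> N2.N0=(alive,v0) N2.N1=(alive,v0) N2.N2=(dead,v1) | N0.N0=(alive,v0) N0.N1=(alive,v0) N0.N2=(dead,v1)
Op 3: N0 marks N2=dead -> (dead,v2)
Op 4: N0 marks N0=alive -> (alive,v1)
Op 5: gossip N0<->N1 -> N0.N0=(alive,v1) N0.N1=(alive,v0) N0.N2=(dead,v2) | N1.N0=(alive,v1) N1.N1=(alive,v0) N1.N2=(dead,v2)
Op 6: gossip N0<->N2 -> N0.N0=(alive,v1) N0.N1=(alive,v0) N0.N2=(dead,v2) | N2.N0=(alive,v1) N2.N1=(alive,v0) N2.N2=(dead,v2)
Op 7: N0 marks N2=dead -> (dead,v3)
Op 8: N2 marks N2=dead -> (dead,v3)
Op 9: gossip N2<->N0 -> N2.N0=(alive,v1) N2.N1=(alive,v0) N2.N2=(dead,v3) | N0.N0=(alive,v1) N0.N1=(alive,v0) N0.N2=(dead,v3)
Op 10: gossip N0<->N1 -> N0.N0=(alive,v1) N0.N1=(alive,v0) N0.N2=(dead,v3) | N1.N0=(alive,v1) N1.N1=(alive,v0) N1.N2=(dead,v3)
Op 11: N1 marks N0=suspect -> (suspect,v2)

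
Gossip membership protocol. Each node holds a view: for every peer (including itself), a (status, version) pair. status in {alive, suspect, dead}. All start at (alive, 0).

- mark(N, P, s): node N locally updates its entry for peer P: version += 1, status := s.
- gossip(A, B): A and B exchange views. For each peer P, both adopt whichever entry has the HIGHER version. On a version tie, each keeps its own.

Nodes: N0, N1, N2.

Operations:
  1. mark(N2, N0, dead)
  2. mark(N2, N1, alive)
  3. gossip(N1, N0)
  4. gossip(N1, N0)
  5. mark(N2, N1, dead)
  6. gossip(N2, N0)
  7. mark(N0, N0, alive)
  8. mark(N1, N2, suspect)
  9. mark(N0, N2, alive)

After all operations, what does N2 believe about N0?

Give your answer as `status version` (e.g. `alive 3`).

Answer: dead 1

Derivation:
Op 1: N2 marks N0=dead -> (dead,v1)
Op 2: N2 marks N1=alive -> (alive,v1)
Op 3: gossip N1<->N0 -> N1.N0=(alive,v0) N1.N1=(alive,v0) N1.N2=(alive,v0) | N0.N0=(alive,v0) N0.N1=(alive,v0) N0.N2=(alive,v0)
Op 4: gossip N1<->N0 -> N1.N0=(alive,v0) N1.N1=(alive,v0) N1.N2=(alive,v0) | N0.N0=(alive,v0) N0.N1=(alive,v0) N0.N2=(alive,v0)
Op 5: N2 marks N1=dead -> (dead,v2)
Op 6: gossip N2<->N0 -> N2.N0=(dead,v1) N2.N1=(dead,v2) N2.N2=(alive,v0) | N0.N0=(dead,v1) N0.N1=(dead,v2) N0.N2=(alive,v0)
Op 7: N0 marks N0=alive -> (alive,v2)
Op 8: N1 marks N2=suspect -> (suspect,v1)
Op 9: N0 marks N2=alive -> (alive,v1)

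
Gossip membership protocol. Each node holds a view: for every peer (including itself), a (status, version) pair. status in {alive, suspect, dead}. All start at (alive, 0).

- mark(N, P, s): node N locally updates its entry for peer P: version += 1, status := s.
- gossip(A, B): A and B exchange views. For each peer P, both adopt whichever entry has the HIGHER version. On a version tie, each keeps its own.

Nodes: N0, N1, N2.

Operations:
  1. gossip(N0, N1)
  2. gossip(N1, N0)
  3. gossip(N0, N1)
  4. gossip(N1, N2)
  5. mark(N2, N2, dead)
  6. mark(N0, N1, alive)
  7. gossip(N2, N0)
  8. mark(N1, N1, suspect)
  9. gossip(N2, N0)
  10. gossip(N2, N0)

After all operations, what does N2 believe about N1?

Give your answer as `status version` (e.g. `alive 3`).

Op 1: gossip N0<->N1 -> N0.N0=(alive,v0) N0.N1=(alive,v0) N0.N2=(alive,v0) | N1.N0=(alive,v0) N1.N1=(alive,v0) N1.N2=(alive,v0)
Op 2: gossip N1<->N0 -> N1.N0=(alive,v0) N1.N1=(alive,v0) N1.N2=(alive,v0) | N0.N0=(alive,v0) N0.N1=(alive,v0) N0.N2=(alive,v0)
Op 3: gossip N0<->N1 -> N0.N0=(alive,v0) N0.N1=(alive,v0) N0.N2=(alive,v0) | N1.N0=(alive,v0) N1.N1=(alive,v0) N1.N2=(alive,v0)
Op 4: gossip N1<->N2 -> N1.N0=(alive,v0) N1.N1=(alive,v0) N1.N2=(alive,v0) | N2.N0=(alive,v0) N2.N1=(alive,v0) N2.N2=(alive,v0)
Op 5: N2 marks N2=dead -> (dead,v1)
Op 6: N0 marks N1=alive -> (alive,v1)
Op 7: gossip N2<->N0 -> N2.N0=(alive,v0) N2.N1=(alive,v1) N2.N2=(dead,v1) | N0.N0=(alive,v0) N0.N1=(alive,v1) N0.N2=(dead,v1)
Op 8: N1 marks N1=suspect -> (suspect,v1)
Op 9: gossip N2<->N0 -> N2.N0=(alive,v0) N2.N1=(alive,v1) N2.N2=(dead,v1) | N0.N0=(alive,v0) N0.N1=(alive,v1) N0.N2=(dead,v1)
Op 10: gossip N2<->N0 -> N2.N0=(alive,v0) N2.N1=(alive,v1) N2.N2=(dead,v1) | N0.N0=(alive,v0) N0.N1=(alive,v1) N0.N2=(dead,v1)

Answer: alive 1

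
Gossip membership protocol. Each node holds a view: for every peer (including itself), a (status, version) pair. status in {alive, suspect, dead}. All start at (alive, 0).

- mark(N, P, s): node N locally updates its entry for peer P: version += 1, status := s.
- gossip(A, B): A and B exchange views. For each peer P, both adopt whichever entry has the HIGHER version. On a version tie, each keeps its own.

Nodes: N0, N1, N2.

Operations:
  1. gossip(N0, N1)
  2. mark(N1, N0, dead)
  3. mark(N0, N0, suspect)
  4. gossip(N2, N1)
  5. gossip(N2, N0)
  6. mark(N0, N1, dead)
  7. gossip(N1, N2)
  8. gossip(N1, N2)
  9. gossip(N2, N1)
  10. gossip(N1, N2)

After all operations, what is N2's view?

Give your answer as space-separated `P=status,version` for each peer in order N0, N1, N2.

Op 1: gossip N0<->N1 -> N0.N0=(alive,v0) N0.N1=(alive,v0) N0.N2=(alive,v0) | N1.N0=(alive,v0) N1.N1=(alive,v0) N1.N2=(alive,v0)
Op 2: N1 marks N0=dead -> (dead,v1)
Op 3: N0 marks N0=suspect -> (suspect,v1)
Op 4: gossip N2<->N1 -> N2.N0=(dead,v1) N2.N1=(alive,v0) N2.N2=(alive,v0) | N1.N0=(dead,v1) N1.N1=(alive,v0) N1.N2=(alive,v0)
Op 5: gossip N2<->N0 -> N2.N0=(dead,v1) N2.N1=(alive,v0) N2.N2=(alive,v0) | N0.N0=(suspect,v1) N0.N1=(alive,v0) N0.N2=(alive,v0)
Op 6: N0 marks N1=dead -> (dead,v1)
Op 7: gossip N1<->N2 -> N1.N0=(dead,v1) N1.N1=(alive,v0) N1.N2=(alive,v0) | N2.N0=(dead,v1) N2.N1=(alive,v0) N2.N2=(alive,v0)
Op 8: gossip N1<->N2 -> N1.N0=(dead,v1) N1.N1=(alive,v0) N1.N2=(alive,v0) | N2.N0=(dead,v1) N2.N1=(alive,v0) N2.N2=(alive,v0)
Op 9: gossip N2<->N1 -> N2.N0=(dead,v1) N2.N1=(alive,v0) N2.N2=(alive,v0) | N1.N0=(dead,v1) N1.N1=(alive,v0) N1.N2=(alive,v0)
Op 10: gossip N1<->N2 -> N1.N0=(dead,v1) N1.N1=(alive,v0) N1.N2=(alive,v0) | N2.N0=(dead,v1) N2.N1=(alive,v0) N2.N2=(alive,v0)

Answer: N0=dead,1 N1=alive,0 N2=alive,0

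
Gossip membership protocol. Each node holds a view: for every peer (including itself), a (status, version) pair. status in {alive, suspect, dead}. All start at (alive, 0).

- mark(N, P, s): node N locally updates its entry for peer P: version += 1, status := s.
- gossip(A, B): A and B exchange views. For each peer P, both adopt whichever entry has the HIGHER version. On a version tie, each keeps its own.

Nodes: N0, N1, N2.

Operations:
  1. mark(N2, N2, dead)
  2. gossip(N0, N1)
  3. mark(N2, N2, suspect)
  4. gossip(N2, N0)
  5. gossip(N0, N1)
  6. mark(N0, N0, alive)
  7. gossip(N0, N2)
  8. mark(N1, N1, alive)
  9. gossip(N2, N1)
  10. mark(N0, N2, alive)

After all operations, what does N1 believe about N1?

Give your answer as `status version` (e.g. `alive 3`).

Answer: alive 1

Derivation:
Op 1: N2 marks N2=dead -> (dead,v1)
Op 2: gossip N0<->N1 -> N0.N0=(alive,v0) N0.N1=(alive,v0) N0.N2=(alive,v0) | N1.N0=(alive,v0) N1.N1=(alive,v0) N1.N2=(alive,v0)
Op 3: N2 marks N2=suspect -> (suspect,v2)
Op 4: gossip N2<->N0 -> N2.N0=(alive,v0) N2.N1=(alive,v0) N2.N2=(suspect,v2) | N0.N0=(alive,v0) N0.N1=(alive,v0) N0.N2=(suspect,v2)
Op 5: gossip N0<->N1 -> N0.N0=(alive,v0) N0.N1=(alive,v0) N0.N2=(suspect,v2) | N1.N0=(alive,v0) N1.N1=(alive,v0) N1.N2=(suspect,v2)
Op 6: N0 marks N0=alive -> (alive,v1)
Op 7: gossip N0<->N2 -> N0.N0=(alive,v1) N0.N1=(alive,v0) N0.N2=(suspect,v2) | N2.N0=(alive,v1) N2.N1=(alive,v0) N2.N2=(suspect,v2)
Op 8: N1 marks N1=alive -> (alive,v1)
Op 9: gossip N2<->N1 -> N2.N0=(alive,v1) N2.N1=(alive,v1) N2.N2=(suspect,v2) | N1.N0=(alive,v1) N1.N1=(alive,v1) N1.N2=(suspect,v2)
Op 10: N0 marks N2=alive -> (alive,v3)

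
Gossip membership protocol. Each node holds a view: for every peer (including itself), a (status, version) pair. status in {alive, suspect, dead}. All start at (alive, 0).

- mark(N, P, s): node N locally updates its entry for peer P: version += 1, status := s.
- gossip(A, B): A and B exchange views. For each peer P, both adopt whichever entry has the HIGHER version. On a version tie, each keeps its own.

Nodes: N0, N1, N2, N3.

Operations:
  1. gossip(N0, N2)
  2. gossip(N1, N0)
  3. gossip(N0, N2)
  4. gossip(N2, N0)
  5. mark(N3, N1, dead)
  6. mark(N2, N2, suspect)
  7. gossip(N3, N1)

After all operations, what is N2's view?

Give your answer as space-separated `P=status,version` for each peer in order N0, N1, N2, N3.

Op 1: gossip N0<->N2 -> N0.N0=(alive,v0) N0.N1=(alive,v0) N0.N2=(alive,v0) N0.N3=(alive,v0) | N2.N0=(alive,v0) N2.N1=(alive,v0) N2.N2=(alive,v0) N2.N3=(alive,v0)
Op 2: gossip N1<->N0 -> N1.N0=(alive,v0) N1.N1=(alive,v0) N1.N2=(alive,v0) N1.N3=(alive,v0) | N0.N0=(alive,v0) N0.N1=(alive,v0) N0.N2=(alive,v0) N0.N3=(alive,v0)
Op 3: gossip N0<->N2 -> N0.N0=(alive,v0) N0.N1=(alive,v0) N0.N2=(alive,v0) N0.N3=(alive,v0) | N2.N0=(alive,v0) N2.N1=(alive,v0) N2.N2=(alive,v0) N2.N3=(alive,v0)
Op 4: gossip N2<->N0 -> N2.N0=(alive,v0) N2.N1=(alive,v0) N2.N2=(alive,v0) N2.N3=(alive,v0) | N0.N0=(alive,v0) N0.N1=(alive,v0) N0.N2=(alive,v0) N0.N3=(alive,v0)
Op 5: N3 marks N1=dead -> (dead,v1)
Op 6: N2 marks N2=suspect -> (suspect,v1)
Op 7: gossip N3<->N1 -> N3.N0=(alive,v0) N3.N1=(dead,v1) N3.N2=(alive,v0) N3.N3=(alive,v0) | N1.N0=(alive,v0) N1.N1=(dead,v1) N1.N2=(alive,v0) N1.N3=(alive,v0)

Answer: N0=alive,0 N1=alive,0 N2=suspect,1 N3=alive,0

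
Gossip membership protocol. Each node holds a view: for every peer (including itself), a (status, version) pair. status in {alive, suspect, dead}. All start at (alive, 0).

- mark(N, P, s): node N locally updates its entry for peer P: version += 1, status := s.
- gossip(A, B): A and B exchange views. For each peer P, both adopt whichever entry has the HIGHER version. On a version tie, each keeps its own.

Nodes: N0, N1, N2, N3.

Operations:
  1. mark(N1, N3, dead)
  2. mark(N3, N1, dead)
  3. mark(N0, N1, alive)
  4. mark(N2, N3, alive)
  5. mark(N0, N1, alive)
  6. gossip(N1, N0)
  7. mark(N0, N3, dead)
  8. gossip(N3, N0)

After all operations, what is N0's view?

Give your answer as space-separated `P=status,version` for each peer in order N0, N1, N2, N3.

Op 1: N1 marks N3=dead -> (dead,v1)
Op 2: N3 marks N1=dead -> (dead,v1)
Op 3: N0 marks N1=alive -> (alive,v1)
Op 4: N2 marks N3=alive -> (alive,v1)
Op 5: N0 marks N1=alive -> (alive,v2)
Op 6: gossip N1<->N0 -> N1.N0=(alive,v0) N1.N1=(alive,v2) N1.N2=(alive,v0) N1.N3=(dead,v1) | N0.N0=(alive,v0) N0.N1=(alive,v2) N0.N2=(alive,v0) N0.N3=(dead,v1)
Op 7: N0 marks N3=dead -> (dead,v2)
Op 8: gossip N3<->N0 -> N3.N0=(alive,v0) N3.N1=(alive,v2) N3.N2=(alive,v0) N3.N3=(dead,v2) | N0.N0=(alive,v0) N0.N1=(alive,v2) N0.N2=(alive,v0) N0.N3=(dead,v2)

Answer: N0=alive,0 N1=alive,2 N2=alive,0 N3=dead,2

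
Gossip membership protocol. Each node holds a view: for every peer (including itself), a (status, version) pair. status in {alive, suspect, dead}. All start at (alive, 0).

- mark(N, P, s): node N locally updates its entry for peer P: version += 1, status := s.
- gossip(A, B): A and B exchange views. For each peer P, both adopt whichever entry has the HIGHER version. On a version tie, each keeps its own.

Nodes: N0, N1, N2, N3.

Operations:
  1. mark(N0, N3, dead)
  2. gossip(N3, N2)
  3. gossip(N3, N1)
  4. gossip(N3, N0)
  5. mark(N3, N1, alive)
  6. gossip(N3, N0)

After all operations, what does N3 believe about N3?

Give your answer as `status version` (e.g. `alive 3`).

Answer: dead 1

Derivation:
Op 1: N0 marks N3=dead -> (dead,v1)
Op 2: gossip N3<->N2 -> N3.N0=(alive,v0) N3.N1=(alive,v0) N3.N2=(alive,v0) N3.N3=(alive,v0) | N2.N0=(alive,v0) N2.N1=(alive,v0) N2.N2=(alive,v0) N2.N3=(alive,v0)
Op 3: gossip N3<->N1 -> N3.N0=(alive,v0) N3.N1=(alive,v0) N3.N2=(alive,v0) N3.N3=(alive,v0) | N1.N0=(alive,v0) N1.N1=(alive,v0) N1.N2=(alive,v0) N1.N3=(alive,v0)
Op 4: gossip N3<->N0 -> N3.N0=(alive,v0) N3.N1=(alive,v0) N3.N2=(alive,v0) N3.N3=(dead,v1) | N0.N0=(alive,v0) N0.N1=(alive,v0) N0.N2=(alive,v0) N0.N3=(dead,v1)
Op 5: N3 marks N1=alive -> (alive,v1)
Op 6: gossip N3<->N0 -> N3.N0=(alive,v0) N3.N1=(alive,v1) N3.N2=(alive,v0) N3.N3=(dead,v1) | N0.N0=(alive,v0) N0.N1=(alive,v1) N0.N2=(alive,v0) N0.N3=(dead,v1)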